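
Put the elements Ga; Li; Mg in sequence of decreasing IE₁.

Mg > Ga > Li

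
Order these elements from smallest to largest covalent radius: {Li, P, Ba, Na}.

Li is in period 2, group 1; Na is in period 3, group 1; P is in period 3, group 15; Ba is in period 6, group 2.
Radius decreases left→right (rising Z_eff, same n) and increases top→bottom (higher n).
These span different periods and groups, so the two trends combine.
Li > P: period and group pull opposite ways; the across-period shift dominates (133 vs 111 pm).
Na > Li: Na sits below Li in group 1, so the down-group effect alone puts Na larger.
Ba > Na: period and group pull opposite ways; the down-group shift dominates (196 vs 155 pm).
Approximate values (pm): Li 133, Na 155, P 111, Ba 196.
So from smallest to largest: P < Li < Na < Ba.

P, Li, Na, Ba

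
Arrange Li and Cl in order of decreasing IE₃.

Li > Cl

Consider each +2 ion: Li²⁺ is already 1 electron into the core; Cl²⁺ still has 5 valence electrons.
Pulling an electron out of a noble-gas core costs far more than removing a remaining valence electron, so Li sits at the high end of IE_3.
Approximate IE_3 values (kJ/mol): Li 11815, Cl 3822.
So the third ionization energies run Cl < Li.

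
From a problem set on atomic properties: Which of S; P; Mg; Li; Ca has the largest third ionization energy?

Li

After 2 electrons have been removed, what remains? S²⁺ still has 4 valence electrons; P²⁺ still has 3 valence electrons; Mg²⁺ is the bare [Ne] core; Li²⁺ is already 1 electron into the core; Ca²⁺ is the bare [Ar] core.
Pulling an electron out of a noble-gas core costs far more than removing a remaining valence electron, so Ca, Mg and Li sit at the high end of IE_3.
Valence configurations: S²⁺ [Ne]3s²3p², P²⁺ [Ne]3s²3p¹.
The numbers (kJ/mol): S 3357, P 2914, Mg 7733, Li 11815, Ca 4912.
Putting it together, IE_3: P < S < Ca < Mg < Li.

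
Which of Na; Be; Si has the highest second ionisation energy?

Na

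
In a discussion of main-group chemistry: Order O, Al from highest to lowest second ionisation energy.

Consider each +1 ion: O⁺ still has 5 valence electrons; Al⁺ still has 2 valence electrons.
All are still removing valence electrons, so compare the +1 ions as you would atoms: IE_2 generally rises across a period (higher Z_eff) and falls down a group (larger shell), subject to the usual subshell exceptions.
Valence configurations: O⁺ [He]2s²2p³, Al⁺ [Ne]3s².
The numbers (kJ/mol): O 3388, Al 1817.
Putting it together, IE_2: Al < O.

O, Al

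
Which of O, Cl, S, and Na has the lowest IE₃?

S

After 2 electrons have been removed, what remains? O²⁺ still has 4 valence electrons; Cl²⁺ still has 5 valence electrons; S²⁺ still has 4 valence electrons; Na²⁺ is already 1 electron into the core.
Breaking into a closed-shell core is much more expensive than removing a leftover valence electron — Na has the largest IE_3 here.
Valence configurations: O²⁺ [He]2s²2p², Cl²⁺ [Ne]3s²3p³, S²⁺ [Ne]3s²3p².
Tabulated IE_3 (kJ/mol): O 5300, Cl 3822, S 3357, Na 6910.
Putting it together, IE_3: S < Cl < O < Na.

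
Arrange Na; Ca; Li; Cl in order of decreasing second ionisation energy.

After 1 electron has been removed, what remains? Na⁺ is the bare [Ne] core; Ca⁺ still has 1 valence electron; Li⁺ is the bare [He] core; Cl⁺ still has 6 valence electrons.
Core electrons are held far more tightly than valence electrons, so Na and Li top the IE_2 order.
Valence configurations: Ca⁺ [Ar]4s¹, Cl⁺ [Ne]3s²3p⁴.
Approximate IE_2 values (kJ/mol): Na 4562, Ca 1145, Li 7298, Cl 2298.
Overall IE_2 order: Ca < Cl < Na < Li.

Li > Na > Cl > Ca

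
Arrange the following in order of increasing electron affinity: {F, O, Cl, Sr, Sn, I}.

O is in period 2, group 16; F is in period 2, group 17; Cl is in period 3, group 17; Sr is in period 5, group 2; Sn is in period 5, group 14; I is in period 5, group 17.
EA tends to increase across a period and decrease down a group, though the pattern is less regular than for IE or radius.
Here both period and group differ, so the two effects have to be weighed against each other.
Sn > Sr: both are in period 5; the period trend gives Sn the larger value.
O > Sn: both effects reinforce here, so O is clearly the higher of the two.
I > O: the two effects oppose for this pair; the across-period effect wins (295 vs 141 kJ/mol).
F > I: they share group 17; the group trend gives F the larger value.
Cl > F: this pair runs against the simple trend — see the exception note.
Note the exception: Cl has a higher electron affinity than F, contrary to the simple trend — F's small 2p subshell makes the incoming electron feel strong e⁻–e⁻ repulsion, so Cl actually releases more energy on gaining an electron.
Approximate values (kJ/mol): O 141, F 328, Cl 349, Sr 5, Sn 107, I 295.
So from lowest to highest: Sr < Sn < O < I < F < Cl.

Sr, Sn, O, I, F, Cl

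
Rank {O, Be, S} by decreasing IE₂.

O > S > Be

Consider each +1 ion: O⁺ still has 5 valence electrons; Be⁺ still has 1 valence electron; S⁺ still has 5 valence electrons.
All are still removing valence electrons, so compare the +1 ions as you would atoms: IE_2 generally rises across a period (higher Z_eff) and falls down a group (larger shell), subject to the usual subshell exceptions.
Valence configurations: O⁺ [He]2s²2p³, Be⁺ [He]2s¹, S⁺ [Ne]3s²3p³.
The numbers (kJ/mol): O 3388, Be 1757, S 2252.
So the second ionization energies run Be < S < O.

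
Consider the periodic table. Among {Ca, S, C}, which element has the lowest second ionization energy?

Consider each +1 ion: Ca⁺ still has 1 valence electron; S⁺ still has 5 valence electrons; C⁺ still has 3 valence electrons.
All are still removing valence electrons, so compare the +1 ions as you would atoms: IE_2 generally rises across a period (higher Z_eff) and falls down a group (larger shell), subject to the usual subshell exceptions.
Valence configurations: Ca⁺ [Ar]4s¹, S⁺ [Ne]3s²3p³, C⁺ [He]2s²2p¹.
The numbers (kJ/mol): Ca 1145, S 2252, C 2353.
Putting it together, IE_2: Ca < S < C.

Ca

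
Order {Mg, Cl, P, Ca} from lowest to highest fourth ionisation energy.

P < Cl < Ca < Mg

Consider each +3 ion: Mg³⁺ is already 1 electron into the core; Cl³⁺ still has 4 valence electrons; P³⁺ still has 2 valence electrons; Ca³⁺ is already 1 electron into the core.
Pulling an electron out of a noble-gas core costs far more than removing a remaining valence electron, so Ca and Mg sit at the high end of IE_4.
Valence configurations: Cl³⁺ [Ne]3s²3p², P³⁺ [Ne]3s².
The numbers (kJ/mol): Mg 10543, Cl 5159, P 4964, Ca 6491.
Putting it together, IE_4: P < Cl < Ca < Mg.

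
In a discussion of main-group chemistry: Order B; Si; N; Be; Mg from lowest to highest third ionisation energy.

Si, B, N, Mg, Be

The third ionization energy removes an electron from the +2 ion. For each element: B²⁺ still has 1 valence electron; Si²⁺ still has 2 valence electrons; N²⁺ still has 3 valence electrons; Be²⁺ is the bare [He] core; Mg²⁺ is the bare [Ne] core.
Breaking into a closed-shell core is much more expensive than removing a leftover valence electron — Mg and Be have the largest IE_3 here.
Valence configurations: B²⁺ [He]2s¹, Si²⁺ [Ne]3s², N²⁺ [He]2s²2p¹.
Approximate IE_3 values (kJ/mol): B 3660, Si 3232, N 4578, Be 14849, Mg 7733.
Overall IE_3 order: Si < B < N < Mg < Be.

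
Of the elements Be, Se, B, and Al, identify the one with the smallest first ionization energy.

Al

Across a period the outer electron is held more tightly (higher IE₁); down a group it sits in a higher shell, more shielded, and comes off more easily.
These span different periods and groups, so the two trends combine.
B > Al: they share group 13; the group trend gives B the larger value.
Be > B: this pair runs against the simple trend — see the exception note.
Se > Be: period and group pull opposite ways; the across-period shift dominates (941 vs 900 kJ/mol).
Note the exception: Be has a higher first ionization energy than B, contrary to the simple trend — removing B's lone 2p electron is easier than breaking Be's filled 2s².
For reference (kJ/mol): Be 900, B 801, Al 578, Se 941.
The smallest first ionization energy among these belongs to Al.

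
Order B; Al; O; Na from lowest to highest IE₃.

After 2 electrons have been removed, what remains? B²⁺ still has 1 valence electron; Al²⁺ still has 1 valence electron; O²⁺ still has 4 valence electrons; Na²⁺ is already 1 electron into the core.
Core electrons are held far more tightly than valence electrons, so Na tops the IE_3 order.
Valence configurations: B²⁺ [He]2s¹, Al²⁺ [Ne]3s¹, O²⁺ [He]2s²2p².
The numbers (kJ/mol): B 3660, Al 2745, O 5300, Na 6910.
Putting it together, IE_3: Al < B < O < Na.

Al < B < O < Na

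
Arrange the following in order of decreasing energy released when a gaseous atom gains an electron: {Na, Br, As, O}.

O is in period 2, group 16; Na is in period 3, group 1; As is in period 4, group 15; Br is in period 4, group 17.
Electron affinity generally becomes more exothermic across a period toward the halogens and less exothermic down a group.
Here both period and group differ, so the two effects have to be weighed against each other.
As > Na: the two effects oppose for this pair; the across-period effect wins (78 vs 53 kJ/mol).
O > As: relative to As, both the across-period and down-group shifts push O's electron affinity up.
Br > O: period and group pull opposite ways; the across-period shift dominates (325 vs 141 kJ/mol).
Approximate values (kJ/mol): O 141, Na 53, As 78, Br 325.
So from highest to lowest: Br > O > As > Na.

Br > O > As > Na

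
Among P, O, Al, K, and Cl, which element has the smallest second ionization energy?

Al

After 1 electron has been removed, what remains? P⁺ still has 4 valence electrons; O⁺ still has 5 valence electrons; Al⁺ still has 2 valence electrons; K⁺ is the bare [Ar] core; Cl⁺ still has 6 valence electrons.
Usually core removal costs more than valence removal, but here the competition is close: a tightly held n=2 valence electron can cost more to remove than an n=3 core electron, so the actual values have to decide it.
Valence configurations: P⁺ [Ne]3s²3p², O⁺ [He]2s²2p³, Al⁺ [Ne]3s², Cl⁺ [Ne]3s²3p⁴.
Tabulated IE_2 (kJ/mol): P 1907, O 3388, Al 1817, K 3052, Cl 2298.
Putting it together, IE_2: Al < P < Cl < K < O.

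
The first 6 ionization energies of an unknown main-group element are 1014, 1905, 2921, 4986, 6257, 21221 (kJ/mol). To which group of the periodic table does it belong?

Look for the largest jump between consecutive ionization energies: IE6/IE5 ≈ 3.4, far larger than any earlier ratio.
That jump marks the point where a core electron is being removed. So the atom has 5 valence electrons.
A main-group element with 5 valence electrons is in group 15.

Group 15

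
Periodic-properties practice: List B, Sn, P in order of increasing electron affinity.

B < P < Sn

Adding an electron releases more energy for atoms nearer the top right (short of the noble gases).
Neither a single period nor a single group — weigh both effects.
P > B: period and group pull opposite ways; the across-period shift dominates (72 vs 27 kJ/mol).
Sn > P: this pair runs against the simple trend — see the exception note.
Note the exception: Sn has a higher electron affinity than P, contrary to the simple trend — adding an electron to P's half-filled np³ subshell costs electron-pairing energy.
Approximate values (kJ/mol): B 27, P 72, Sn 107.
So from lowest to highest: B < P < Sn.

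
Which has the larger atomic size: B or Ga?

Atomic radius shrinks across a period as nuclear charge pulls the same shell inward, and grows down a group as new shells are added.
All are in group 13, so atomic radius increases down the group.
So Ga has the larger atomic size (Ga > B).

Ga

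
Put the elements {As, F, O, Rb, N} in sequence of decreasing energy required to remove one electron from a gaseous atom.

Removing the outermost electron gets harder across a period and easier down a group.
These span different periods and groups, so the two trends combine.
As > Rb: relative to Rb, both the across-period and down-group shifts push As's first ionization energy up.
O > As: both effects reinforce here, so O is clearly the higher of the two.
N > O: this pair runs against the simple trend — see the exception note.
F > N: F lies to the right of N in period 2, so the across-period effect alone puts F higher.
Note the exception: N has a higher first ionization energy than O, contrary to the simple trend — pairing an electron in O's 2p⁴ costs repulsion energy, so O ionizes more easily than half-filled N (2p³).
Approximate values (kJ/mol): N 1402, O 1314, F 1681, As 947, Rb 403.
So from highest to lowest: F > N > O > As > Rb.

F, N, O, As, Rb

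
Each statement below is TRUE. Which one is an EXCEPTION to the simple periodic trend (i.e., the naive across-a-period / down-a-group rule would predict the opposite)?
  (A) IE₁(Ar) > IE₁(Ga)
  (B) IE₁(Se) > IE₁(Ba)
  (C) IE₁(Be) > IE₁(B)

The general trend: IE₁ increases across a period and decreases down a group.
(A) Ar (period 3, group 18) vs Ga (period 4, group 13): the stated order agrees with the simple trend.
(B) Se (period 4, group 16) vs Ba (period 6, group 2): the stated order agrees with the simple trend.
(C) Be (period 2, group 2) vs B (period 2, group 13): the stated order contradicts the simple trend.
The exception is (C): removing B's lone 2p electron is easier than breaking Be's filled 2s².

(C)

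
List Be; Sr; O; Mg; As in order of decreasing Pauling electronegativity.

Be is in period 2, group 2; O is in period 2, group 16; Mg is in period 3, group 2; As is in period 4, group 15; Sr is in period 5, group 2.
Electronegativity increases across a period and decreases down a group, tracking effective nuclear charge and atomic size.
Neither a single period nor a single group — weigh both effects.
Mg > Sr: they share group 2; the group trend gives Mg the larger value.
Be > Mg: Be sits above Mg in group 2, so the down-group effect alone puts Be higher.
As > Be: period and group pull opposite ways; the across-period shift dominates (2.18 vs 1.57).
O > As: relative to As, both the across-period and down-group shifts push O's electronegativity up.
For reference (Pauling): Be 1.57, O 3.44, Mg 1.31, As 2.18, Sr 0.95.
So from highest to lowest: O > As > Be > Mg > Sr.

O, As, Be, Mg, Sr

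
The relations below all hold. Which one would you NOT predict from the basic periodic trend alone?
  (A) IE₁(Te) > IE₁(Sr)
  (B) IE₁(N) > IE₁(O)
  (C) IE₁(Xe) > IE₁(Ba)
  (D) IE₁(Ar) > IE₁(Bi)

The general trend: first ionisation energy increases across a period and decreases down a group.
(A) Te (period 5, group 16) vs Sr (period 5, group 2): the stated order agrees with the simple trend.
(B) N (period 2, group 15) vs O (period 2, group 16): the stated order contradicts the simple trend.
(C) Xe (period 5, group 18) vs Ba (period 6, group 2): the stated order agrees with the simple trend.
(D) Ar (period 3, group 18) vs Bi (period 6, group 15): the stated order agrees with the simple trend.
The exception is (B): pairing an electron in O's 2p⁴ costs repulsion energy, so O ionizes more easily than half-filled N (2p³).

(B)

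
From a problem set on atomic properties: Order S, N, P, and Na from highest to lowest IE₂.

The second ionization energy removes an electron from the +1 ion. For each element: S⁺ still has 5 valence electrons; N⁺ still has 4 valence electrons; P⁺ still has 4 valence electrons; Na⁺ is the bare [Ne] core.
Breaking into a closed-shell core is much more expensive than removing a leftover valence electron — Na has the largest IE_2 here.
Valence configurations: S⁺ [Ne]3s²3p³, N⁺ [He]2s²2p², P⁺ [Ne]3s²3p².
The numbers (kJ/mol): S 2252, N 2856, P 1907, Na 4562.
Overall IE_2 order: P < S < N < Na.

Na > N > S > P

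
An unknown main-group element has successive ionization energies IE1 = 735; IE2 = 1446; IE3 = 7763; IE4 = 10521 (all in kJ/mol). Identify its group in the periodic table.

Group 2

Look for the largest jump between consecutive ionization energies: IE3/IE2 ≈ 5.4, far larger than any earlier ratio.
That jump marks the point where a core electron is being removed. So the atom has 2 valence electrons.
A main-group element with 2 valence electrons is in group 2.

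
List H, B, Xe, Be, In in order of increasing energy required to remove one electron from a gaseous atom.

In, B, Be, Xe, H

H is in period 1, group 1; Be is in period 2, group 2; B is in period 2, group 13; In is in period 5, group 13; Xe is in period 5, group 18.
Across a period the outer electron is held more tightly (higher IE₁); down a group it sits in a higher shell, more shielded, and comes off more easily.
Neither a single period nor a single group — weigh both effects.
B > In: B sits above In in group 13, so the down-group effect alone puts B higher.
Be > B: this pair runs against the simple trend — see the exception note.
Xe > Be: period and group pull opposite ways; the across-period shift dominates (1170 vs 900 kJ/mol).
H > Xe: the two effects oppose for this pair; the down-group effect wins (1312 vs 1170 kJ/mol).
Note the exception: Be has a higher first ionization energy than B, contrary to the simple trend — removing B's lone 2p electron is easier than breaking Be's filled 2s².
Tabulated first ionization energy (kJ/mol): H 1312, Be 900, B 801, In 558, Xe 1170.
So from lowest to highest: In < B < Be < Xe < H.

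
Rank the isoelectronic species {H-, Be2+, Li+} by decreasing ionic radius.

All of these have 2 electrons, so size is governed by nuclear charge alone: the more protons, the stronger the pull on the same electron cloud, and the smaller the ion.
Nuclear charges: Be2+ (Z=4), Li+ (Z=3), H- (Z=1).
Largest to smallest: H- > Li+ > Be2+.

H-, Li+, Be2+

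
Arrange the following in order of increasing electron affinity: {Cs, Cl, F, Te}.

Cs < Te < F < Cl

F is in period 2, group 17; Cl is in period 3, group 17; Te is in period 5, group 16; Cs is in period 6, group 1.
Adding an electron releases more energy for atoms nearer the top right (short of the noble gases).
These span different periods and groups, so the two trends combine.
Te > Cs: both effects reinforce here, so Te is clearly the higher of the two.
F > Te: both effects reinforce here, so F is clearly the higher of the two.
Cl > F: this pair runs against the simple trend — see the exception note.
Note the exception: Cl has a higher electron affinity than F, contrary to the simple trend — F's small 2p subshell makes the incoming electron feel strong e⁻–e⁻ repulsion, so Cl actually releases more energy on gaining an electron.
For reference (kJ/mol): F 328, Cl 349, Te 190, Cs 46.
So from lowest to highest: Cs < Te < F < Cl.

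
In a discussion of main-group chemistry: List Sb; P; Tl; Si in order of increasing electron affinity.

Si is in period 3, group 14; P is in period 3, group 15; Sb is in period 5, group 15; Tl is in period 6, group 13.
Atoms with high Z_eff and room in the valence shell (especially the halogens) have the most exothermic electron affinities.
These span different periods and groups, so the two trends combine.
P > Tl: relative to Tl, both the across-period and down-group shifts push P's electron affinity up.
Sb > P: this pair runs against the simple trend — see the exception note.
Si > Sb: period and group pull opposite ways; the down-group shift dominates (134 vs 103 kJ/mol).
Note the exception: Sb has a higher electron affinity than P, contrary to the simple trend — both are half-filled np³, but the pairing/repulsion penalty for the added electron shrinks as the p orbitals become larger and more diffuse down the group, and for Sb that outweighs the weaker nuclear attraction.
Note the exception: Si has a higher electron affinity than P, contrary to the simple trend — adding an electron to P's half-filled 3p³ is unfavourable, so Si (3p²) has the more exothermic EA.
Approximate values (kJ/mol): Si 134, P 72, Sb 103, Tl 19.
So from lowest to highest: Tl < P < Sb < Si.

Tl < P < Sb < Si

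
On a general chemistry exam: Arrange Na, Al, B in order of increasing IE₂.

Consider each +1 ion: Na⁺ is the bare [Ne] core; Al⁺ still has 2 valence electrons; B⁺ still has 2 valence electrons.
Pulling an electron out of a noble-gas core costs far more than removing a remaining valence electron, so Na sits at the high end of IE_2.
Valence configurations: Al⁺ [Ne]3s², B⁺ [He]2s².
The numbers (kJ/mol): Na 4562, Al 1817, B 2427.
Overall IE_2 order: Al < B < Na.

Al, B, Na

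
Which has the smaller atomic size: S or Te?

S is in period 3, group 16; Te is in period 5, group 16.
Moving right in a period, electrons are added to the same shell under a stronger nuclear pull, so atoms get smaller; moving down, a new shell is opened and atoms get larger.
All are in group 16, so atomic radius increases down the group.
So S has the smaller atomic size (S < Te).

S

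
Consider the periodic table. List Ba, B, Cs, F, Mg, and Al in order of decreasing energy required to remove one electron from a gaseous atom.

Across a period the outer electron is held more tightly (higher IE₁); down a group it sits in a higher shell, more shielded, and comes off more easily.
These span different periods and groups, so the two trends combine.
Ba > Cs: Ba lies to the right of Cs in period 6, so the across-period effect alone puts Ba higher.
Al > Ba: both effects reinforce here, so Al is clearly the higher of the two.
Mg > Al: this pair runs against the simple trend — see the exception note.
B > Mg: both effects reinforce here, so B is clearly the higher of the two.
F > B: F lies to the right of B in period 2, so the across-period effect alone puts F higher.
Note the exception: Mg has a higher first ionization energy than Al, contrary to the simple trend — Al's single 3p electron is easier to remove than one from Mg's filled 3s².
Tabulated first ionization energy (kJ/mol): B 801, F 1681, Mg 738, Al 578, Cs 376, Ba 503.
So from highest to lowest: F > B > Mg > Al > Ba > Cs.

F > B > Mg > Al > Ba > Cs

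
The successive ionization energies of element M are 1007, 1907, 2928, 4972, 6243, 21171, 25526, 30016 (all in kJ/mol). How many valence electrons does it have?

5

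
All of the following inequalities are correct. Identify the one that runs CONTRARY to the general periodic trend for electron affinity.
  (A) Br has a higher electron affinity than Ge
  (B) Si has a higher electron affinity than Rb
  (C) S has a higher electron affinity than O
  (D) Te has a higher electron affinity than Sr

(C)

The general trend: electron affinity increases across a period and decreases down a group.
(A) Br (period 4, group 17) vs Ge (period 4, group 14): the stated order agrees with the simple trend.
(B) Si (period 3, group 14) vs Rb (period 5, group 1): the stated order agrees with the simple trend.
(C) S (period 3, group 16) vs O (period 2, group 16): the stated order contradicts the simple trend.
(D) Te (period 5, group 16) vs Sr (period 5, group 2): the stated order agrees with the simple trend.
The exception is (C): the compact 2p subshell of O repels the added electron more than S's larger 3p does.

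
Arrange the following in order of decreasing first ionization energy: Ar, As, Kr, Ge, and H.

Ar, Kr, H, As, Ge

H is in period 1, group 1; Ar is in period 3, group 18; Ge is in period 4, group 14; As is in period 4, group 15; Kr is in period 4, group 18.
IE₁ increases left→right with effective nuclear charge and decreases top→bottom as the valence shell moves farther out.
Here both period and group differ, so the two effects have to be weighed against each other.
As > Ge: As lies to the right of Ge in period 4, so the across-period effect alone puts As higher.
H > As: period and group pull opposite ways; the down-group shift dominates (1312 vs 947 kJ/mol).
Kr > H: period and group pull opposite ways; the across-period shift dominates (1351 vs 1312 kJ/mol).
Ar > Kr: Ar sits above Kr in group 18, so the down-group effect alone puts Ar higher.
For reference (kJ/mol): H 1312, Ar 1521, Ge 762, As 947, Kr 1351.
So from highest to lowest: Ar > Kr > H > As > Ge.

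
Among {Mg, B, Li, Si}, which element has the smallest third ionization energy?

Si

After 2 electrons have been removed, what remains? Mg²⁺ is the bare [Ne] core; B²⁺ still has 1 valence electron; Li²⁺ is already 1 electron into the core; Si²⁺ still has 2 valence electrons.
Core electrons are held far more tightly than valence electrons, so Mg and Li top the IE_3 order.
Valence configurations: B²⁺ [He]2s¹, Si²⁺ [Ne]3s².
Approximate IE_3 values (kJ/mol): Mg 7733, B 3660, Li 11815, Si 3232.
So the third ionization energies run Si < B < Mg < Li.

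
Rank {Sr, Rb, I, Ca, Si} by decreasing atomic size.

Si is in period 3, group 14; Ca is in period 4, group 2; Rb is in period 5, group 1; Sr is in period 5, group 2; I is in period 5, group 17.
Across a period the added protons contract the valence shell; down a group each new principal shell makes the atom larger.
These span different periods and groups, so the two trends combine.
I > Si: the two effects oppose for this pair; the down-group effect wins (133 vs 116 pm).
Ca > I: the two effects oppose for this pair; the across-period effect wins (171 vs 133 pm).
Sr > Ca: they share group 2; the group trend gives Sr the larger value.
Rb > Sr: Rb lies to the left of Sr in period 5, so the across-period effect alone puts Rb larger.
Approximate values (pm): Si 116, Ca 171, Rb 210, Sr 185, I 133.
So from largest to smallest: Rb > Sr > Ca > I > Si.

Rb > Sr > Ca > I > Si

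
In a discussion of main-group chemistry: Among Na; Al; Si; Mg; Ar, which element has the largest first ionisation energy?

Na is in period 3, group 1; Mg is in period 3, group 2; Al is in period 3, group 13; Si is in period 3, group 14; Ar is in period 3, group 18.
First ionization energy rises across a period (greater Z_eff holds electrons more tightly) and falls down a group (valence electrons are farther from the nucleus).
All lie in period 3; the across-period trend (first ionization energy increases left to right) applies, with the exception below.
Note the exception: Mg has a higher first ionization energy than Al, contrary to the simple trend — Al's single 3p electron is easier to remove than one from Mg's filled 3s².
For reference (kJ/mol): Na 496, Mg 738, Al 578, Si 786, Ar 1521.
The largest first ionisation energy among these belongs to Ar.

Ar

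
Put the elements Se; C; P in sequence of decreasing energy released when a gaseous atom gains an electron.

Se > C > P

Atoms with high Z_eff and room in the valence shell (especially the halogens) have the most exothermic electron affinities.
A diagonal step moves right (one effect) and down (the opposite effect) at once.
C > P: the two effects oppose for this pair; the down-group effect wins (122 vs 72 kJ/mol).
Se > C: period and group pull opposite ways; the across-period shift dominates (195 vs 122 kJ/mol).
For reference (kJ/mol): C 122, P 72, Se 195.
So from highest to lowest: Se > C > P.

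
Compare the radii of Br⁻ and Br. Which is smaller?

Forming Br⁻ adds 1 electron to Br. More electron–electron repulsion in the same shell, with unchanged nuclear charge, lets the cloud expand.
An anion is larger than its parent atom: Br⁻ > Br.

Br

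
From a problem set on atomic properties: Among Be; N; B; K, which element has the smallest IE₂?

Be

The second ionization energy removes an electron from the +1 ion. For each element: Be⁺ still has 1 valence electron; N⁺ still has 4 valence electrons; B⁺ still has 2 valence electrons; K⁺ is the bare [Ar] core.
Core electrons are held far more tightly than valence electrons, so K tops the IE_2 order.
Valence configurations: Be⁺ [He]2s¹, N⁺ [He]2s²2p², B⁺ [He]2s².
The numbers (kJ/mol): Be 1757, N 2856, B 2427, K 3052.
So the second ionization energies run Be < B < N < K.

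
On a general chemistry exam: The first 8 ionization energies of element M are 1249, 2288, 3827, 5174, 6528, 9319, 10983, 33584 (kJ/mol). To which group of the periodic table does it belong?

Look for the largest jump between consecutive ionization energies: IE8/IE7 ≈ 3.1, far larger than any earlier ratio.
That jump marks the point where a core electron is being removed. So the atom has 7 valence electrons.
A main-group element with 7 valence electrons is in group 17.

Group 17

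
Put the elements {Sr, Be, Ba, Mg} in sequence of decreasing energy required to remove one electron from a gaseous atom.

Be > Mg > Sr > Ba

Be is in period 2, group 2; Mg is in period 3, group 2; Sr is in period 5, group 2; Ba is in period 6, group 2.
IE₁ increases left→right with effective nuclear charge and decreases top→bottom as the valence shell moves farther out.
All are in group 2, so first ionization energy increases up the group.
So from highest to lowest: Be > Mg > Sr > Ba.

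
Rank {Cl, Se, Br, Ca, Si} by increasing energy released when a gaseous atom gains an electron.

Si is in period 3, group 14; Cl is in period 3, group 17; Ca is in period 4, group 2; Se is in period 4, group 16; Br is in period 4, group 17.
EA tends to increase across a period and decrease down a group, though the pattern is less regular than for IE or radius.
Neither a single period nor a single group — weigh both effects.
Si > Ca: both effects reinforce here, so Si is clearly the higher of the two.
Se > Si: period and group pull opposite ways; the across-period shift dominates (195 vs 134 kJ/mol).
Br > Se: both are in period 4; the period trend gives Br the larger value.
Cl > Br: they share group 17; the group trend gives Cl the larger value.
Tabulated electron affinity (kJ/mol): Si 134, Cl 349, Ca 2, Se 195, Br 325.
So from lowest to highest: Ca < Si < Se < Br < Cl.

Ca < Si < Se < Br < Cl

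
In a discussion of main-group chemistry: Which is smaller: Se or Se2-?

Forming Se2- adds 2 electrons to Se. More electron–electron repulsion in the same shell, with unchanged nuclear charge, lets the cloud expand.
An anion is larger than its parent atom: Se2- > Se.

Se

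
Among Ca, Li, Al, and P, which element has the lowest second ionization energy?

Ca

After 1 electron has been removed, what remains? Ca⁺ still has 1 valence electron; Li⁺ is the bare [He] core; Al⁺ still has 2 valence electrons; P⁺ still has 4 valence electrons.
Breaking into a closed-shell core is much more expensive than removing a leftover valence electron — Li has the largest IE_2 here.
Valence configurations: Ca⁺ [Ar]4s¹, Al⁺ [Ne]3s², P⁺ [Ne]3s²3p².
The numbers (kJ/mol): Ca 1145, Li 7298, Al 1817, P 1907.
So the second ionization energies run Ca < Al < P < Li.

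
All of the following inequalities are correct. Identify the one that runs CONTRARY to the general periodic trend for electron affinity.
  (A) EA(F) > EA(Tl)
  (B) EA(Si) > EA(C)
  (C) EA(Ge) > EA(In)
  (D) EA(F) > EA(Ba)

(B)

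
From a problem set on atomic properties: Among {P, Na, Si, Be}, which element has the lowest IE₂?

The second ionization energy removes an electron from the +1 ion. For each element: P⁺ still has 4 valence electrons; Na⁺ is the bare [Ne] core; Si⁺ still has 3 valence electrons; Be⁺ still has 1 valence electron.
Core electrons are held far more tightly than valence electrons, so Na tops the IE_2 order.
Valence configurations: P⁺ [Ne]3s²3p², Si⁺ [Ne]3s²3p¹, Be⁺ [He]2s¹.
The numbers (kJ/mol): P 1907, Na 4562, Si 1577, Be 1757.
Overall IE_2 order: Si < Be < P < Na.

Si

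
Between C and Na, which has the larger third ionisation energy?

The third ionization energy removes an electron from the +2 ion. For each element: C²⁺ still has 2 valence electrons; Na²⁺ is already 1 electron into the core.
Pulling an electron out of a noble-gas core costs far more than removing a remaining valence electron, so Na sits at the high end of IE_3.
Approximate IE_3 values (kJ/mol): C 4620, Na 6910.
So the third ionization energies run C < Na.

Na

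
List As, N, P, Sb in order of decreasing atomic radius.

Sb > As > P > N

N is in period 2, group 15; P is in period 3, group 15; As is in period 4, group 15; Sb is in period 5, group 15.
Moving right in a period, electrons are added to the same shell under a stronger nuclear pull, so atoms get smaller; moving down, a new shell is opened and atoms get larger.
All are in group 15, so atomic radius increases down the group.
So from largest to smallest: Sb > As > P > N.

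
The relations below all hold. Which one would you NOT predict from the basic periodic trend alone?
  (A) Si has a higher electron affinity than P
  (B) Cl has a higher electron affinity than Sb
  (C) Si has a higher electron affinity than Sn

The general trend: electron affinity increases across a period and decreases down a group.
(A) Si (period 3, group 14) vs P (period 3, group 15): the stated order contradicts the simple trend.
(B) Cl (period 3, group 17) vs Sb (period 5, group 15): the stated order agrees with the simple trend.
(C) Si (period 3, group 14) vs Sn (period 5, group 14): the stated order agrees with the simple trend.
The exception is (A): adding an electron to P's half-filled 3p³ is unfavourable, so Si (3p²) has the more exothermic EA.

(A)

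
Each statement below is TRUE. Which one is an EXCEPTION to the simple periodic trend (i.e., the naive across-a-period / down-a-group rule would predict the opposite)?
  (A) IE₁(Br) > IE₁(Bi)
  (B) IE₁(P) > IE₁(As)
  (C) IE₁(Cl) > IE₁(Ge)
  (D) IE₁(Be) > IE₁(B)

The general trend: first ionisation energy increases across a period and decreases down a group.
(A) Br (period 4, group 17) vs Bi (period 6, group 15): the stated order agrees with the simple trend.
(B) P (period 3, group 15) vs As (period 4, group 15): the stated order agrees with the simple trend.
(C) Cl (period 3, group 17) vs Ge (period 4, group 14): the stated order agrees with the simple trend.
(D) Be (period 2, group 2) vs B (period 2, group 13): the stated order contradicts the simple trend.
The exception is (D): removing B's lone 2p electron is easier than breaking Be's filled 2s².

(D)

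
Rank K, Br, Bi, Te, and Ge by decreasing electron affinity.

Br > Te > Ge > Bi > K

EA tends to increase across a period and decrease down a group, though the pattern is less regular than for IE or radius.
Here both period and group differ, so the two effects have to be weighed against each other.
Bi > K: period and group pull opposite ways; the across-period shift dominates (91 vs 48 kJ/mol).
Ge > Bi: period and group pull opposite ways; the down-group shift dominates (119 vs 91 kJ/mol).
Te > Ge: period and group pull opposite ways; the across-period shift dominates (190 vs 119 kJ/mol).
Br > Te: both effects reinforce here, so Br is clearly the higher of the two.
Tabulated electron affinity (kJ/mol): K 48, Ge 119, Br 325, Te 190, Bi 91.
So from highest to lowest: Br > Te > Ge > Bi > K.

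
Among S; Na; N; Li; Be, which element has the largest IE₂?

Li

Consider each +1 ion: S⁺ still has 5 valence electrons; Na⁺ is the bare [Ne] core; N⁺ still has 4 valence electrons; Li⁺ is the bare [He] core; Be⁺ still has 1 valence electron.
Breaking into a closed-shell core is much more expensive than removing a leftover valence electron — Na and Li have the largest IE_2 here.
Valence configurations: S⁺ [Ne]3s²3p³, N⁺ [He]2s²2p², Be⁺ [He]2s¹.
Approximate IE_2 values (kJ/mol): S 2252, Na 4562, N 2856, Li 7298, Be 1757.
Overall IE_2 order: Be < S < N < Na < Li.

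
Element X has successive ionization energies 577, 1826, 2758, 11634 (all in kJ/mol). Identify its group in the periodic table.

Group 13

Look for the largest jump between consecutive ionization energies: IE4/IE3 ≈ 4.2, far larger than any earlier ratio.
That jump marks the point where a core electron is being removed. So the atom has 3 valence electrons.
A main-group element with 3 valence electrons is in group 13.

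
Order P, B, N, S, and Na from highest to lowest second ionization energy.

Na > N > B > S > P

IE_2 is the cost of taking one more electron from the +1 cation: P⁺ still has 4 valence electrons; B⁺ still has 2 valence electrons; N⁺ still has 4 valence electrons; S⁺ still has 5 valence electrons; Na⁺ is the bare [Ne] core.
Core electrons are held far more tightly than valence electrons, so Na tops the IE_2 order.
Valence configurations: P⁺ [Ne]3s²3p², B⁺ [He]2s², N⁺ [He]2s²2p², S⁺ [Ne]3s²3p³.
Tabulated IE_2 (kJ/mol): P 1907, B 2427, N 2856, S 2252, Na 4562.
So the second ionization energies run P < S < B < N < Na.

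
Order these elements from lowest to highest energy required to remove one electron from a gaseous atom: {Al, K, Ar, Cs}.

Cs < K < Al < Ar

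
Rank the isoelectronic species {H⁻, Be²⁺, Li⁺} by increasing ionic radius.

Be²⁺ < Li⁺ < H⁻

All of these have 2 electrons, so size is governed by nuclear charge alone: the more protons, the stronger the pull on the same electron cloud, and the smaller the ion.
Nuclear charges: Be²⁺ (Z=4), Li⁺ (Z=3), H⁻ (Z=1).
Smallest to largest: Be²⁺ < Li⁺ < H⁻.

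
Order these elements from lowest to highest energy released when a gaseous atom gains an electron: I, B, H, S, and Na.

EA tends to increase across a period and decrease down a group, though the pattern is less regular than for IE or radius.
Here both period and group differ, so the two effects have to be weighed against each other.
Na > B: this pair runs against the simple trend — see the exception note.
H > Na: they share group 1; the group trend gives H the larger value.
S > H: period and group pull opposite ways; the across-period shift dominates (200 vs 73 kJ/mol).
I > S: period and group pull opposite ways; the across-period shift dominates (295 vs 200 kJ/mol).
Note the exception: Na has a higher electron affinity than B, contrary to the simple trend — B's ns²np¹ configuration gives only a small electron affinity — the sparsely filled np subshell binds an added electron weakly.
For reference (kJ/mol): H 73, B 27, Na 53, S 200, I 295.
So from lowest to highest: B < Na < H < S < I.

B < Na < H < S < I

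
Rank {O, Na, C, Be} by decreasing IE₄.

The fourth ionization energy removes an electron from the +3 ion. For each element: O³⁺ still has 3 valence electrons; Na³⁺ is already 2 electrons into the core; C³⁺ still has 1 valence electron; Be³⁺ is already 1 electron into the core.
Core electrons are held far more tightly than valence electrons, so Na and Be top the IE_4 order.
Valence configurations: O³⁺ [He]2s²2p¹, C³⁺ [He]2s¹.
Approximate IE_4 values (kJ/mol): O 7469, Na 9543, C 6223, Be 21007.
Overall IE_4 order: C < O < Na < Be.

Be > Na > O > C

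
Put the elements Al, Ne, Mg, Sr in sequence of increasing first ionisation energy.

Sr, Al, Mg, Ne

Ne is in period 2, group 18; Mg is in period 3, group 2; Al is in period 3, group 13; Sr is in period 5, group 2.
Removing the outermost electron gets harder across a period and easier down a group.
Here both period and group differ, so the two effects have to be weighed against each other.
Al > Sr: relative to Sr, both the across-period and down-group shifts push Al's first ionization energy up.
Mg > Al: this pair runs against the simple trend — see the exception note.
Ne > Mg: both effects reinforce here, so Ne is clearly the higher of the two.
Note the exception: Mg has a higher first ionization energy than Al, contrary to the simple trend — Al's single 3p electron is easier to remove than one from Mg's filled 3s².
For reference (kJ/mol): Ne 2081, Mg 738, Al 578, Sr 550.
So from lowest to highest: Sr < Al < Mg < Ne.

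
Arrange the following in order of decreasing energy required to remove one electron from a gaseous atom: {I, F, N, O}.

F > N > O > I

N is in period 2, group 15; O is in period 2, group 16; F is in period 2, group 17; I is in period 5, group 17.
Across a period the outer electron is held more tightly (higher IE₁); down a group it sits in a higher shell, more shielded, and comes off more easily.
Here both period and group differ, so the two effects have to be weighed against each other.
O > I: period and group pull opposite ways; the down-group shift dominates (1314 vs 1008 kJ/mol).
N > O: this pair runs against the simple trend — see the exception note.
F > N: both are in period 2; the period trend gives F the larger value.
Note the exception: N has a higher first ionization energy than O, contrary to the simple trend — pairing an electron in O's 2p⁴ costs repulsion energy, so O ionizes more easily than half-filled N (2p³).
Approximate values (kJ/mol): N 1402, O 1314, F 1681, I 1008.
So from highest to lowest: F > N > O > I.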